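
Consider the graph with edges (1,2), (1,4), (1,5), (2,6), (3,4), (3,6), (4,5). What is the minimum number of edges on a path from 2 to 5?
2 (path: 2 -> 1 -> 5, 2 edges)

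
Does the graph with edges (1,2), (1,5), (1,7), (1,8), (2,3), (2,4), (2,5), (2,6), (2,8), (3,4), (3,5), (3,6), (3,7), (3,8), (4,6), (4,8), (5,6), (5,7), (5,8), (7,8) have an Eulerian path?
Yes — and in fact it has an Eulerian circuit (the graph is connected and all 8 vertices have even degree)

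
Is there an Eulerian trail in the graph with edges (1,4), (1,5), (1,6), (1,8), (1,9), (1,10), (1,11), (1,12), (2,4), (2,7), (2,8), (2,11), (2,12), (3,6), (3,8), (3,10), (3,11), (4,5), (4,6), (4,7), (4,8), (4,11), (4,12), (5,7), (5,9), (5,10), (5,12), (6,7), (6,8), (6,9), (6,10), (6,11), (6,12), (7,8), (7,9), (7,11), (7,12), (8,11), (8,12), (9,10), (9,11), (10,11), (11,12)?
Yes (the graph is connected and exactly 2 vertices have odd degree: {2, 6}; any Eulerian path must start and end at those)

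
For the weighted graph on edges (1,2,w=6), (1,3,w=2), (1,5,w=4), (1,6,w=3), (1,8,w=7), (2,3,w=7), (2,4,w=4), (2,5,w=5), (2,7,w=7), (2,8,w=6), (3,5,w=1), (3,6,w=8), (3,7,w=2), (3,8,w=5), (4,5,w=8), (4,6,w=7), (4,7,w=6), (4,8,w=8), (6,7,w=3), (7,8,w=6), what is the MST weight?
22 (MST edges: (1,3,w=2), (1,6,w=3), (2,4,w=4), (2,5,w=5), (3,5,w=1), (3,7,w=2), (3,8,w=5); sum of weights 2 + 3 + 4 + 5 + 1 + 2 + 5 = 22)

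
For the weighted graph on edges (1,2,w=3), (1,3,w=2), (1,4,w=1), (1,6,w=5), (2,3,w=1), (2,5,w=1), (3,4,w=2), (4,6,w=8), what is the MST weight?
10 (MST edges: (1,3,w=2), (1,4,w=1), (1,6,w=5), (2,3,w=1), (2,5,w=1); sum of weights 2 + 1 + 5 + 1 + 1 = 10)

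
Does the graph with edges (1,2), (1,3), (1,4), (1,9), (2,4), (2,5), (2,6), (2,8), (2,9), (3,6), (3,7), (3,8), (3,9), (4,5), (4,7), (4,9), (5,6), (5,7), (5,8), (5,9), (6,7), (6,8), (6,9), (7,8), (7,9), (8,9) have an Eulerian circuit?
No (2 vertices have odd degree: {3, 4}; Eulerian circuit requires 0)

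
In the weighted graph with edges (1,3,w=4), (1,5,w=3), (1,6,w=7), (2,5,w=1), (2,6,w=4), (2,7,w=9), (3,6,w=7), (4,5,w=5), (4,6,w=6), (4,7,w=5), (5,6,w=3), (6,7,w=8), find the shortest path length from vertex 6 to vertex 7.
8 (path: 6 -> 7; weights 8 = 8)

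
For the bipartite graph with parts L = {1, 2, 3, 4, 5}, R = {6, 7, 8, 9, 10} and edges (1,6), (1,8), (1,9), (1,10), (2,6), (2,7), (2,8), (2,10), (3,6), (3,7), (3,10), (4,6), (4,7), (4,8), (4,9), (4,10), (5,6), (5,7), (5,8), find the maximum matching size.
5 (matching: (1,10), (2,8), (3,7), (4,9), (5,6); upper bound min(|L|,|R|) = min(5,5) = 5)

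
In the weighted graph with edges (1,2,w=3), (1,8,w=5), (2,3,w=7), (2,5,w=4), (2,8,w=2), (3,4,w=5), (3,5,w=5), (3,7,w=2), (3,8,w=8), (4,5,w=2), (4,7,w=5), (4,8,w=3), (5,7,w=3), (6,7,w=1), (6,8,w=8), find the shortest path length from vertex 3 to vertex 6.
3 (path: 3 -> 7 -> 6; weights 2 + 1 = 3)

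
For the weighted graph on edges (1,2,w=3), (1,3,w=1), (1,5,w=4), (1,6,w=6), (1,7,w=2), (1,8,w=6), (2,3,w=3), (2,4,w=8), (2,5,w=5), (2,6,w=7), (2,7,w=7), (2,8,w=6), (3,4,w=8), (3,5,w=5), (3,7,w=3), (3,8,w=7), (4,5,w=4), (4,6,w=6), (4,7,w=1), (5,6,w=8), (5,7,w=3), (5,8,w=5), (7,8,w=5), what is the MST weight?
21 (MST edges: (1,2,w=3), (1,3,w=1), (1,6,w=6), (1,7,w=2), (4,7,w=1), (5,7,w=3), (5,8,w=5); sum of weights 3 + 1 + 6 + 2 + 1 + 3 + 5 = 21)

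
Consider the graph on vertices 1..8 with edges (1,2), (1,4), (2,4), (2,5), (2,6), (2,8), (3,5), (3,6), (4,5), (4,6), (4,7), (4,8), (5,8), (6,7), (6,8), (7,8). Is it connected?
Yes (BFS from 1 visits [1, 2, 4, 5, 6, 8, 7, 3] — all 8 vertices reached)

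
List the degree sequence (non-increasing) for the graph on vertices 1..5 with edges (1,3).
[1, 1, 0, 0, 0] (degrees: deg(1)=1, deg(2)=0, deg(3)=1, deg(4)=0, deg(5)=0)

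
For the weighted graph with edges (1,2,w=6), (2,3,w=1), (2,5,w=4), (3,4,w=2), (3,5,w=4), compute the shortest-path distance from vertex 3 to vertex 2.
1 (path: 3 -> 2; weights 1 = 1)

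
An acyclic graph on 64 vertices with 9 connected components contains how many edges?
55 (Each of the 9 component trees on V_i vertices has V_i - 1 edges; summing gives V - C = 64 - 9 = 55)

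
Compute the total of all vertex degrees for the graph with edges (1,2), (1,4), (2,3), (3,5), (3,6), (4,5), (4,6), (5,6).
16 (handshake: sum of degrees = 2|E| = 2 x 8 = 16)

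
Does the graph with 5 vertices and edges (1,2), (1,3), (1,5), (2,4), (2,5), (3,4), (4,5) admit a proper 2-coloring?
No (odd cycle of length 3: 5 -> 1 -> 2 -> 5)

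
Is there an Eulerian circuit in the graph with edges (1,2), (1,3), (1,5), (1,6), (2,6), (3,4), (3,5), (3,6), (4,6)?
Yes (the graph is connected and all 6 vertices have even degree)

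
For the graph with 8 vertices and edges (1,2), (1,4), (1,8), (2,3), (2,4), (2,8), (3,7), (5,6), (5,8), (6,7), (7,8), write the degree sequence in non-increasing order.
[4, 4, 3, 3, 2, 2, 2, 2] (degrees: deg(1)=3, deg(2)=4, deg(3)=2, deg(4)=2, deg(5)=2, deg(6)=2, deg(7)=3, deg(8)=4)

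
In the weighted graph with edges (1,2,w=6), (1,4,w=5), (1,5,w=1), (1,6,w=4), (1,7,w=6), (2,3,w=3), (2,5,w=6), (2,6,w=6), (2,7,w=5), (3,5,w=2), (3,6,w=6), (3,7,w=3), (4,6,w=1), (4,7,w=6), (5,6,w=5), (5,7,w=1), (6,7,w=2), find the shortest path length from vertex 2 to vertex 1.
6 (path: 2 -> 1; weights 6 = 6)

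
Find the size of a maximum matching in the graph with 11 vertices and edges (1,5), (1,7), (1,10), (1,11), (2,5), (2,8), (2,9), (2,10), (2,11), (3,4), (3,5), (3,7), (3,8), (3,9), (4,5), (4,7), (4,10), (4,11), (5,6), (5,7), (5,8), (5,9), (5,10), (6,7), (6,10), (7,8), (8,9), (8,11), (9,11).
5 (matching: (1,5), (2,11), (4,7), (6,10), (8,9); upper bound floor(n/2) = floor(11/2) = 5)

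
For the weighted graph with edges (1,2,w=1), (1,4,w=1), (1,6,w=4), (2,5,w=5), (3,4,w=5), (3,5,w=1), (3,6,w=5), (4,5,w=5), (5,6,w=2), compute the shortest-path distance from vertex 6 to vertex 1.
4 (path: 6 -> 1; weights 4 = 4)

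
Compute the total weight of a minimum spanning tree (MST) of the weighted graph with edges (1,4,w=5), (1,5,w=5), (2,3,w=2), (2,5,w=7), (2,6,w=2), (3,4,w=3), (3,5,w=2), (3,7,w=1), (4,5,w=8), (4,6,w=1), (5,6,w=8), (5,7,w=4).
13 (MST edges: (1,4,w=5), (2,3,w=2), (2,6,w=2), (3,5,w=2), (3,7,w=1), (4,6,w=1); sum of weights 5 + 2 + 2 + 2 + 1 + 1 = 13)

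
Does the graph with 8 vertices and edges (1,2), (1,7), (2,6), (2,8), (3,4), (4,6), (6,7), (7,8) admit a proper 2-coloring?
Yes. Partition: {1, 3, 5, 6, 8}, {2, 4, 7}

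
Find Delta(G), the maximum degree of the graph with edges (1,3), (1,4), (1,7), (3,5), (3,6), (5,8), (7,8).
3 (attained at vertices 1, 3)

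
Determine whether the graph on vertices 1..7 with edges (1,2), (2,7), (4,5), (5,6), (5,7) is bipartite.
Yes. Partition: {1, 3, 4, 6, 7}, {2, 5}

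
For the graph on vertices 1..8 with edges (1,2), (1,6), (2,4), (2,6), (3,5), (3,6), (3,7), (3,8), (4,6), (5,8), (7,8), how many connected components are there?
1 (components: {1, 2, 3, 4, 5, 6, 7, 8})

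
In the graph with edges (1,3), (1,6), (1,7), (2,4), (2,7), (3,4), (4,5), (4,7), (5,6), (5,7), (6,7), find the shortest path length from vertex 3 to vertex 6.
2 (path: 3 -> 1 -> 6, 2 edges)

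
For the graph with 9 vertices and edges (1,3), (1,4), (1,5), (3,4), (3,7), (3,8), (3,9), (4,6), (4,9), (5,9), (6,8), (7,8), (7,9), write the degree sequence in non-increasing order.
[5, 4, 4, 3, 3, 3, 2, 2, 0] (degrees: deg(1)=3, deg(2)=0, deg(3)=5, deg(4)=4, deg(5)=2, deg(6)=2, deg(7)=3, deg(8)=3, deg(9)=4)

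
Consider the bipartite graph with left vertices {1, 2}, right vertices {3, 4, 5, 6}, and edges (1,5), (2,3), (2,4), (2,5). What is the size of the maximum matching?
2 (matching: (1,5), (2,4); upper bound min(|L|,|R|) = min(2,4) = 2)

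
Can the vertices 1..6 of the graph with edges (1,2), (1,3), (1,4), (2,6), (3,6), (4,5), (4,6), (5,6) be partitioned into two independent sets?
No (odd cycle of length 3: 6 -> 4 -> 5 -> 6)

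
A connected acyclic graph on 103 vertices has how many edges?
102 (A tree on V vertices has V - 1 edges, so 103 - 1 = 102)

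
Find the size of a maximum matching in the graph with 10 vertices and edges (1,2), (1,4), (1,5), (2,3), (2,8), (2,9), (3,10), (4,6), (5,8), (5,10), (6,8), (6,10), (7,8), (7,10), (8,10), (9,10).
5 (matching: (1,5), (2,9), (3,10), (4,6), (7,8); upper bound floor(n/2) = floor(10/2) = 5)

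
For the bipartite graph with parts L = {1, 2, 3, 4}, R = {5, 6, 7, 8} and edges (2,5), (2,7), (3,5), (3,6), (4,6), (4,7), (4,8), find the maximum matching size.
3 (matching: (2,7), (3,6), (4,8); upper bound min(|L|,|R|) = min(4,4) = 4)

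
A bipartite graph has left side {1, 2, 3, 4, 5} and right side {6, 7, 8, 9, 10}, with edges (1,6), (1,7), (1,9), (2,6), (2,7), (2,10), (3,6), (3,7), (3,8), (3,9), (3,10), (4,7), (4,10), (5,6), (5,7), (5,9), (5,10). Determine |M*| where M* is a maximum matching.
5 (matching: (1,9), (2,10), (3,8), (4,7), (5,6); upper bound min(|L|,|R|) = min(5,5) = 5)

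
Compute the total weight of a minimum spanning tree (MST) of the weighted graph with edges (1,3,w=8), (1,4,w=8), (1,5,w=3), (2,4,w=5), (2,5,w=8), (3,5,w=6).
22 (MST edges: (1,4,w=8), (1,5,w=3), (2,4,w=5), (3,5,w=6); sum of weights 8 + 3 + 5 + 6 = 22)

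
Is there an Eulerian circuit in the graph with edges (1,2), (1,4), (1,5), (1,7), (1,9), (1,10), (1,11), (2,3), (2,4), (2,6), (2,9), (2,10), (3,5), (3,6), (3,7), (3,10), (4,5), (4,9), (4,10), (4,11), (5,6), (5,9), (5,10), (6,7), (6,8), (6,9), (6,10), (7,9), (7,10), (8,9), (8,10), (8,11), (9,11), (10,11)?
No (6 vertices have odd degree: {1, 3, 6, 7, 10, 11}; Eulerian circuit requires 0)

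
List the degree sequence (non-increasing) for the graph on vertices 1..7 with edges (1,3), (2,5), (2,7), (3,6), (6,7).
[2, 2, 2, 2, 1, 1, 0] (degrees: deg(1)=1, deg(2)=2, deg(3)=2, deg(4)=0, deg(5)=1, deg(6)=2, deg(7)=2)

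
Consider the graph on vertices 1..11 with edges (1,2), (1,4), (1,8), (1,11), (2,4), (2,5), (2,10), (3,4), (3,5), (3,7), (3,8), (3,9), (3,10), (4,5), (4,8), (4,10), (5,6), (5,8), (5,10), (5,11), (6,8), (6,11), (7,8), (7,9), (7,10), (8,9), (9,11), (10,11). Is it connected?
Yes (BFS from 1 visits [1, 2, 4, 8, 11, 5, 10, 3, 6, 7, 9] — all 11 vertices reached)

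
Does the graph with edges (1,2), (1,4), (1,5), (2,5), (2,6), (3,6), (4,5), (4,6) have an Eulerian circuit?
No (6 vertices have odd degree: {1, 2, 3, 4, 5, 6}; Eulerian circuit requires 0)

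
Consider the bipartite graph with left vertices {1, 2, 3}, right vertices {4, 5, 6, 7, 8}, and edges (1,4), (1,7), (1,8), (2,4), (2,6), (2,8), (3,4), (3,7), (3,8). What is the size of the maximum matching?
3 (matching: (1,8), (2,6), (3,7); upper bound min(|L|,|R|) = min(3,5) = 3)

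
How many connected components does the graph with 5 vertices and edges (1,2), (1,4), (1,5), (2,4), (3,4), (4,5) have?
1 (components: {1, 2, 3, 4, 5})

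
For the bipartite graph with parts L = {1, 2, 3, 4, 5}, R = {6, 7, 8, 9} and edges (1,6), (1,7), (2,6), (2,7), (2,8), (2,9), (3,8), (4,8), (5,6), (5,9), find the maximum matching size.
4 (matching: (1,7), (2,9), (3,8), (5,6); upper bound min(|L|,|R|) = min(5,4) = 4)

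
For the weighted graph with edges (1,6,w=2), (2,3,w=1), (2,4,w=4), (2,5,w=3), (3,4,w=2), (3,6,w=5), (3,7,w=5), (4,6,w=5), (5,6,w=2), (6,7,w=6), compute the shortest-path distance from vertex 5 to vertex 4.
6 (path: 5 -> 2 -> 3 -> 4; weights 3 + 1 + 2 = 6)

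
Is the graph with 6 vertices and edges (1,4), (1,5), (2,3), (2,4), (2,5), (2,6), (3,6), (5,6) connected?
Yes (BFS from 1 visits [1, 4, 5, 2, 6, 3] — all 6 vertices reached)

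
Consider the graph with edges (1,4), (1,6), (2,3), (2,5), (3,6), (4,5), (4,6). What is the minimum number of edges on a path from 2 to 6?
2 (path: 2 -> 3 -> 6, 2 edges)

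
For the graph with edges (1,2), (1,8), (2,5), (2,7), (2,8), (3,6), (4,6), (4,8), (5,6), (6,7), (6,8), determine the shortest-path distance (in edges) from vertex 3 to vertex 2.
3 (path: 3 -> 6 -> 8 -> 2, 3 edges)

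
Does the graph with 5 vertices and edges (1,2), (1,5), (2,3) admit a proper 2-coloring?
Yes. Partition: {1, 3, 4}, {2, 5}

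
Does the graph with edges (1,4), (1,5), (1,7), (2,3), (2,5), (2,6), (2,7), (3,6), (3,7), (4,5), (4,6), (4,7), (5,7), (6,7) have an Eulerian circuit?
No (2 vertices have odd degree: {1, 3}; Eulerian circuit requires 0)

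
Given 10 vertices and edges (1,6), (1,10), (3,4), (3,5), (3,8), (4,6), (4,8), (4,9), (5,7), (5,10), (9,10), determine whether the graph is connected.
No, it has 2 components: {1, 3, 4, 5, 6, 7, 8, 9, 10}, {2}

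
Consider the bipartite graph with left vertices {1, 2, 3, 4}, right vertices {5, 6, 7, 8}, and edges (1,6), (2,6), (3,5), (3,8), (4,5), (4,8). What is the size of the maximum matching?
3 (matching: (1,6), (3,8), (4,5); upper bound min(|L|,|R|) = min(4,4) = 4)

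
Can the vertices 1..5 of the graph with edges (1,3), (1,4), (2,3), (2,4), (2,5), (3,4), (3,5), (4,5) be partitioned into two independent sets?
No (odd cycle of length 3: 4 -> 1 -> 3 -> 4)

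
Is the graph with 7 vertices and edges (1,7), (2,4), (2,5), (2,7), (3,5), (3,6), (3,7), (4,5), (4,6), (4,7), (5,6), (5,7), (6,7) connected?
Yes (BFS from 1 visits [1, 7, 2, 3, 4, 5, 6] — all 7 vertices reached)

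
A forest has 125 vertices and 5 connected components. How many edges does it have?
120 (Each of the 5 component trees on V_i vertices has V_i - 1 edges; summing gives V - C = 125 - 5 = 120)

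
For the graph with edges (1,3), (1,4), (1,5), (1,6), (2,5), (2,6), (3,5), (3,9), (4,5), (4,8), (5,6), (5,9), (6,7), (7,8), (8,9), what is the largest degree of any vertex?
6 (attained at vertex 5)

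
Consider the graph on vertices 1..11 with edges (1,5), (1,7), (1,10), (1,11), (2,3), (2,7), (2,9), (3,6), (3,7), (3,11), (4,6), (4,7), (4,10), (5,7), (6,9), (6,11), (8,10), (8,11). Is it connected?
Yes (BFS from 1 visits [1, 5, 7, 10, 11, 2, 3, 4, 8, 6, 9] — all 11 vertices reached)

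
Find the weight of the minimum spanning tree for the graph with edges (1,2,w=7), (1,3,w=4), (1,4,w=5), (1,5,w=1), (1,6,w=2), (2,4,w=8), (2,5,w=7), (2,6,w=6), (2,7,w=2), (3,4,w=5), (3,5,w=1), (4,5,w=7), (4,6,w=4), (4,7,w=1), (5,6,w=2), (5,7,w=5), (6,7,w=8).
11 (MST edges: (1,5,w=1), (1,6,w=2), (2,7,w=2), (3,5,w=1), (4,6,w=4), (4,7,w=1); sum of weights 1 + 2 + 2 + 1 + 4 + 1 = 11)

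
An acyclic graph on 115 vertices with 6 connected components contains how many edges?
109 (Each of the 6 component trees on V_i vertices has V_i - 1 edges; summing gives V - C = 115 - 6 = 109)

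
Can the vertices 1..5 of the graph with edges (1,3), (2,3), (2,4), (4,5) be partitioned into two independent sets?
Yes. Partition: {1, 2, 5}, {3, 4}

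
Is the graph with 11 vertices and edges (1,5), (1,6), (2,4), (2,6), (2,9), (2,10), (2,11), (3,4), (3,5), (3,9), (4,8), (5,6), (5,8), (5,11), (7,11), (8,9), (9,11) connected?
Yes (BFS from 1 visits [1, 5, 6, 3, 8, 11, 2, 4, 9, 7, 10] — all 11 vertices reached)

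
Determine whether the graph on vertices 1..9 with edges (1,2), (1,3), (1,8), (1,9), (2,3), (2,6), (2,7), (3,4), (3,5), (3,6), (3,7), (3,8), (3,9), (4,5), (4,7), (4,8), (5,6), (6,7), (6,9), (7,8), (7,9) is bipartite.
No (odd cycle of length 3: 3 -> 1 -> 2 -> 3)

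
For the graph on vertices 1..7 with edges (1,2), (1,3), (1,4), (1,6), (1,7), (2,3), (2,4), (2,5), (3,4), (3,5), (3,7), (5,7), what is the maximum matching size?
3 (matching: (1,6), (2,5), (3,7); upper bound floor(n/2) = floor(7/2) = 3)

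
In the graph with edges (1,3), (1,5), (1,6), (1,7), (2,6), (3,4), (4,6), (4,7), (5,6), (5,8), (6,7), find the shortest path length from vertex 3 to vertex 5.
2 (path: 3 -> 1 -> 5, 2 edges)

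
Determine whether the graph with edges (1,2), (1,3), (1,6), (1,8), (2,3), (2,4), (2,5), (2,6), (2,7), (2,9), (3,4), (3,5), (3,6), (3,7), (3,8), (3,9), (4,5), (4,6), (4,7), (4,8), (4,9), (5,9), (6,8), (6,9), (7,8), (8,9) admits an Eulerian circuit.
No (2 vertices have odd degree: {2, 4}; Eulerian circuit requires 0)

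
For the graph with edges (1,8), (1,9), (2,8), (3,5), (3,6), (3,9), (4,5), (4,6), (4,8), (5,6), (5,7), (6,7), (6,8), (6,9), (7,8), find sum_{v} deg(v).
30 (handshake: sum of degrees = 2|E| = 2 x 15 = 30)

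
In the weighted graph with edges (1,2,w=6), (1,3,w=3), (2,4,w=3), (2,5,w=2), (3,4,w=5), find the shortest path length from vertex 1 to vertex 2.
6 (path: 1 -> 2; weights 6 = 6)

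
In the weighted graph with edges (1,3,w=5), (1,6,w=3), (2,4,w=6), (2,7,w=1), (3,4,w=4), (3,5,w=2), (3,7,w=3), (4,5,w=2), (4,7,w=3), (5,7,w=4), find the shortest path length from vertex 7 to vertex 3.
3 (path: 7 -> 3; weights 3 = 3)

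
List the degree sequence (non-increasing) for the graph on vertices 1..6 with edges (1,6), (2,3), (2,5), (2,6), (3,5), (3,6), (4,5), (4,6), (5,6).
[5, 4, 3, 3, 2, 1] (degrees: deg(1)=1, deg(2)=3, deg(3)=3, deg(4)=2, deg(5)=4, deg(6)=5)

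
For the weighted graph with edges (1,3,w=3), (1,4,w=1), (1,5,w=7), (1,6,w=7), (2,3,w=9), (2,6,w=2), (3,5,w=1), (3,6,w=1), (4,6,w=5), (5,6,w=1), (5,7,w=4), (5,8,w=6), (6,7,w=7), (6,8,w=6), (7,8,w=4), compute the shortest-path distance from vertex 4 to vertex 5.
5 (path: 4 -> 1 -> 3 -> 5; weights 1 + 3 + 1 = 5)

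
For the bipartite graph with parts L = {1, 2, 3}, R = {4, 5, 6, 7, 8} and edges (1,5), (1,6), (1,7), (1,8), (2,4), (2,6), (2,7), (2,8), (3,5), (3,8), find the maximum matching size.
3 (matching: (1,6), (2,7), (3,8); upper bound min(|L|,|R|) = min(3,5) = 3)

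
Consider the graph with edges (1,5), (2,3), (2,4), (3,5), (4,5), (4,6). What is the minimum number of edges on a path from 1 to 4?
2 (path: 1 -> 5 -> 4, 2 edges)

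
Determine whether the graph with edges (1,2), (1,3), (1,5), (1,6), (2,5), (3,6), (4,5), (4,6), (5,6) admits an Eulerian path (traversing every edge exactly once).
Yes — and in fact it has an Eulerian circuit (the graph is connected and all 6 vertices have even degree)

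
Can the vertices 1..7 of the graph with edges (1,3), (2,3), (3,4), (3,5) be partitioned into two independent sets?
Yes. Partition: {1, 2, 4, 5, 6, 7}, {3}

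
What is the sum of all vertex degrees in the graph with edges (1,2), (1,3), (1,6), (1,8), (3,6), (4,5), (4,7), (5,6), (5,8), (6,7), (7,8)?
22 (handshake: sum of degrees = 2|E| = 2 x 11 = 22)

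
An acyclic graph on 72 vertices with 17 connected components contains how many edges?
55 (Each of the 17 component trees on V_i vertices has V_i - 1 edges; summing gives V - C = 72 - 17 = 55)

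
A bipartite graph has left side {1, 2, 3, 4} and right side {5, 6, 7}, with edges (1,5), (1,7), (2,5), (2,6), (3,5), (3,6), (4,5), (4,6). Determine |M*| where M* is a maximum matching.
3 (matching: (1,7), (2,6), (3,5); upper bound min(|L|,|R|) = min(4,3) = 3)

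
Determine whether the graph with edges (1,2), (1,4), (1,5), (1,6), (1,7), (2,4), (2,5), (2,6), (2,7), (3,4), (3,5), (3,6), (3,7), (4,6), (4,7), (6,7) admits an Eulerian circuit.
No (6 vertices have odd degree: {1, 2, 4, 5, 6, 7}; Eulerian circuit requires 0)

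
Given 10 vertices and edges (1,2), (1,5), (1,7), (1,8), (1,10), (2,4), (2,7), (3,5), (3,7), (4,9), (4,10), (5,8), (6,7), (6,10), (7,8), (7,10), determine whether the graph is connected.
Yes (BFS from 1 visits [1, 2, 5, 7, 8, 10, 4, 3, 6, 9] — all 10 vertices reached)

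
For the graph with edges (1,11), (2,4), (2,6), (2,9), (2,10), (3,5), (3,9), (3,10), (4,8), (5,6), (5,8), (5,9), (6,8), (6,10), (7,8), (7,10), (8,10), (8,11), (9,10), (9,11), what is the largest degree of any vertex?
6 (attained at vertices 8, 10)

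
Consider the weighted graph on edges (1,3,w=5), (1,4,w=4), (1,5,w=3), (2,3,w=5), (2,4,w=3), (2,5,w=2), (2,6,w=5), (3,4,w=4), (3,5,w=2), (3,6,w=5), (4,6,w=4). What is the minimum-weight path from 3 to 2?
4 (path: 3 -> 5 -> 2; weights 2 + 2 = 4)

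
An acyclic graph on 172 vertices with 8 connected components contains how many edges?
164 (Each of the 8 component trees on V_i vertices has V_i - 1 edges; summing gives V - C = 172 - 8 = 164)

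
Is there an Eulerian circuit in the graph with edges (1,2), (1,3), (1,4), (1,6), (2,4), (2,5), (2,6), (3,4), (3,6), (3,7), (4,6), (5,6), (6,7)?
Yes (the graph is connected and all 7 vertices have even degree)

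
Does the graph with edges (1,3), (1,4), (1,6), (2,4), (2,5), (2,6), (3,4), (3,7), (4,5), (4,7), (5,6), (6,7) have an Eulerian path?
No (6 vertices have odd degree: {1, 2, 3, 4, 5, 7}; Eulerian path requires 0 or 2)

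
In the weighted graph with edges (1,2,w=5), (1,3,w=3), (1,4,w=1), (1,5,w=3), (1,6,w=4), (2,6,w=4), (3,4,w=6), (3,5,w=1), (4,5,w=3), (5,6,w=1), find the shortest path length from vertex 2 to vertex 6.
4 (path: 2 -> 6; weights 4 = 4)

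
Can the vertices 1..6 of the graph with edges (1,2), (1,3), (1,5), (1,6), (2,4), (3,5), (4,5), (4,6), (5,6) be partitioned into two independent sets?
No (odd cycle of length 3: 5 -> 1 -> 3 -> 5)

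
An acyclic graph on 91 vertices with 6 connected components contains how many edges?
85 (Each of the 6 component trees on V_i vertices has V_i - 1 edges; summing gives V - C = 91 - 6 = 85)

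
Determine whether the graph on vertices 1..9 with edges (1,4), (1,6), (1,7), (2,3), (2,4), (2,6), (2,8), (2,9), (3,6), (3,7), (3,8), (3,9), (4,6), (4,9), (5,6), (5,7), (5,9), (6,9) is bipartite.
No (odd cycle of length 3: 4 -> 1 -> 6 -> 4)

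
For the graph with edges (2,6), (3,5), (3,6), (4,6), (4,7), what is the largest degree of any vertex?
3 (attained at vertex 6)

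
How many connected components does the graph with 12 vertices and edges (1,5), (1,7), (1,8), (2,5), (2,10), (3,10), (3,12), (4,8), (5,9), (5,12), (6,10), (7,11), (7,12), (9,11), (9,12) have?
1 (components: {1, 2, 3, 4, 5, 6, 7, 8, 9, 10, 11, 12})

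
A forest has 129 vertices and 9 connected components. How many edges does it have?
120 (Each of the 9 component trees on V_i vertices has V_i - 1 edges; summing gives V - C = 129 - 9 = 120)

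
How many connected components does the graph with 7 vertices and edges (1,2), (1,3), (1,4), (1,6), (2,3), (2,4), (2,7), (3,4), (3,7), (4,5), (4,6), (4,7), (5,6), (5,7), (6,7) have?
1 (components: {1, 2, 3, 4, 5, 6, 7})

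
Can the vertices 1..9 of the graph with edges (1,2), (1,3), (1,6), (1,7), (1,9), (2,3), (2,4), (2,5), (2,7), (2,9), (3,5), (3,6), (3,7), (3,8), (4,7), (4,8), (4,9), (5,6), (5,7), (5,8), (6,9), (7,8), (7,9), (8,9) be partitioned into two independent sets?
No (odd cycle of length 3: 7 -> 1 -> 2 -> 7)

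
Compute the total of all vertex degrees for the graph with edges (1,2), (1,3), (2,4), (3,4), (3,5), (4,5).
12 (handshake: sum of degrees = 2|E| = 2 x 6 = 12)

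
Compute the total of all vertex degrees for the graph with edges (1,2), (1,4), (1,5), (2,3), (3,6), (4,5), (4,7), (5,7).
16 (handshake: sum of degrees = 2|E| = 2 x 8 = 16)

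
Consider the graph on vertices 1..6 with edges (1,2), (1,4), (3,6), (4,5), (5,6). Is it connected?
Yes (BFS from 1 visits [1, 2, 4, 5, 6, 3] — all 6 vertices reached)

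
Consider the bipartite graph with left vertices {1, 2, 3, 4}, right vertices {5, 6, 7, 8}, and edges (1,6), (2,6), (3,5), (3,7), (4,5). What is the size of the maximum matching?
3 (matching: (1,6), (3,7), (4,5); upper bound min(|L|,|R|) = min(4,4) = 4)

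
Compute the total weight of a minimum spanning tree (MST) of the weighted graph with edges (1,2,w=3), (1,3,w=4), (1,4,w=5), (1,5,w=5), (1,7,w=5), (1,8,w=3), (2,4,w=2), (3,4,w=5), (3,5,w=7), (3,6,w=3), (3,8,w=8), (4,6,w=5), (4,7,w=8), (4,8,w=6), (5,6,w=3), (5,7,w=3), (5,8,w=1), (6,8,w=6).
18 (MST edges: (1,2,w=3), (1,8,w=3), (2,4,w=2), (3,6,w=3), (5,6,w=3), (5,7,w=3), (5,8,w=1); sum of weights 3 + 3 + 2 + 3 + 3 + 3 + 1 = 18)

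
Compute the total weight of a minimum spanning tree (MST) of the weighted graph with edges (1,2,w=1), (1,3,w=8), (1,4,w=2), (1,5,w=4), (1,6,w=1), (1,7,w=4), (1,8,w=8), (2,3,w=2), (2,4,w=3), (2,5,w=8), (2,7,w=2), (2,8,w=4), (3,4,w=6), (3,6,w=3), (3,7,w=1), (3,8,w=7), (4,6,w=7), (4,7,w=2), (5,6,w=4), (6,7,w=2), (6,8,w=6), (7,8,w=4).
15 (MST edges: (1,2,w=1), (1,4,w=2), (1,5,w=4), (1,6,w=1), (2,3,w=2), (2,8,w=4), (3,7,w=1); sum of weights 1 + 2 + 4 + 1 + 2 + 4 + 1 = 15)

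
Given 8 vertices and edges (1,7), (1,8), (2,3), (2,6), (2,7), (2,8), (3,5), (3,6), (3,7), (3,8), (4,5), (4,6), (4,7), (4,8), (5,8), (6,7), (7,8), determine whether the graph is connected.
Yes (BFS from 1 visits [1, 7, 8, 2, 3, 4, 6, 5] — all 8 vertices reached)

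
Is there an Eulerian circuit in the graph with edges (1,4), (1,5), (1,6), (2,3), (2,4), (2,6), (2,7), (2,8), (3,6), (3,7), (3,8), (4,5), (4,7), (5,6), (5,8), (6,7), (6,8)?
No (2 vertices have odd degree: {1, 2}; Eulerian circuit requires 0)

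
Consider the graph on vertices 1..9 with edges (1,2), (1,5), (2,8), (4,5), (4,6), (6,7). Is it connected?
No, it has 3 components: {1, 2, 4, 5, 6, 7, 8}, {3}, {9}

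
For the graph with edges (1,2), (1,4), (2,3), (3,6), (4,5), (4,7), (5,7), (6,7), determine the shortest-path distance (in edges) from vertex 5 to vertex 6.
2 (path: 5 -> 7 -> 6, 2 edges)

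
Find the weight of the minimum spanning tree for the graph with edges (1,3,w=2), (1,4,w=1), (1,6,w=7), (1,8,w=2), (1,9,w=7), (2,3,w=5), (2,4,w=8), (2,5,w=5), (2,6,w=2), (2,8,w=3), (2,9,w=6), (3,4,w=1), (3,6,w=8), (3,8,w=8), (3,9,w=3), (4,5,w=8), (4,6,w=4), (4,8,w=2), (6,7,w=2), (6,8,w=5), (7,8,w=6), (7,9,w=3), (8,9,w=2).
18 (MST edges: (1,4,w=1), (1,8,w=2), (2,5,w=5), (2,6,w=2), (2,8,w=3), (3,4,w=1), (6,7,w=2), (8,9,w=2); sum of weights 1 + 2 + 5 + 2 + 3 + 1 + 2 + 2 = 18)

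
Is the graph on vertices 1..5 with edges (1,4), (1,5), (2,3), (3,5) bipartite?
Yes. Partition: {1, 3}, {2, 4, 5}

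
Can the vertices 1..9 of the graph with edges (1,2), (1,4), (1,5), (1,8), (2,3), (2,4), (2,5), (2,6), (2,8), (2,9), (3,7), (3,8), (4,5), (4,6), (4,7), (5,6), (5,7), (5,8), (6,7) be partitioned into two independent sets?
No (odd cycle of length 3: 5 -> 1 -> 2 -> 5)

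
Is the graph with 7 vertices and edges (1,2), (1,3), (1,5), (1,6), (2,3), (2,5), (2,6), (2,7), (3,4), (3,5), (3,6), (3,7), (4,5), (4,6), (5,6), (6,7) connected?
Yes (BFS from 1 visits [1, 2, 3, 5, 6, 7, 4] — all 7 vertices reached)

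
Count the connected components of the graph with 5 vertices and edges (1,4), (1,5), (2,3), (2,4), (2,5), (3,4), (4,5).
1 (components: {1, 2, 3, 4, 5})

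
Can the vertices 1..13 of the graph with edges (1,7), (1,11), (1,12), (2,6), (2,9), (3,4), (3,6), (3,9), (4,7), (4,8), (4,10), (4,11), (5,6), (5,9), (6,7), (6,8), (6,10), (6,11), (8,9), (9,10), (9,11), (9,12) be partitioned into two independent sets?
Yes. Partition: {1, 4, 6, 9, 13}, {2, 3, 5, 7, 8, 10, 11, 12}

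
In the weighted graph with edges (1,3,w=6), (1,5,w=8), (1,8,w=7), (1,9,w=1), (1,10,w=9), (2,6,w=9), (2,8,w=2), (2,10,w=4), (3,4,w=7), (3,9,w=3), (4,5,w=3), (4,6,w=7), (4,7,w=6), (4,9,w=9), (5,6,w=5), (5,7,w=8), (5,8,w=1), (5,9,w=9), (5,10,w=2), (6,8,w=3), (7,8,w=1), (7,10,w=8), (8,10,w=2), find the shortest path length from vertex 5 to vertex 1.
8 (path: 5 -> 1; weights 8 = 8)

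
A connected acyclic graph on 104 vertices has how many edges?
103 (A tree on V vertices has V - 1 edges, so 104 - 1 = 103)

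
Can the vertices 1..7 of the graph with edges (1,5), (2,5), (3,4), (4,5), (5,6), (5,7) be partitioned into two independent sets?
Yes. Partition: {1, 2, 4, 6, 7}, {3, 5}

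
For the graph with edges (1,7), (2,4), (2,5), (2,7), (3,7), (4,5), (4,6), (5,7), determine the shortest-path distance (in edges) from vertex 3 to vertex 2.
2 (path: 3 -> 7 -> 2, 2 edges)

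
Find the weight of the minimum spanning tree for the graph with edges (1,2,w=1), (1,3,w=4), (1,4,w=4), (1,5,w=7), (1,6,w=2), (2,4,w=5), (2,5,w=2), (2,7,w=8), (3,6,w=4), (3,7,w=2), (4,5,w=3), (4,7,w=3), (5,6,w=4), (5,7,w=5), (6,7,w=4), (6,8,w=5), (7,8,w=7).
18 (MST edges: (1,2,w=1), (1,6,w=2), (2,5,w=2), (3,7,w=2), (4,5,w=3), (4,7,w=3), (6,8,w=5); sum of weights 1 + 2 + 2 + 2 + 3 + 3 + 5 = 18)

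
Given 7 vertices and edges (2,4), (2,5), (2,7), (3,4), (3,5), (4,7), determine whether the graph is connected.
No, it has 3 components: {1}, {2, 3, 4, 5, 7}, {6}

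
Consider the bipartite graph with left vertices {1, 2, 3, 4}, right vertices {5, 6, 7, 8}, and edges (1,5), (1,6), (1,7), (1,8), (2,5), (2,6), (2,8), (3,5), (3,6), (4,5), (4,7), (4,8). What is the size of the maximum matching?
4 (matching: (1,8), (2,6), (3,5), (4,7); upper bound min(|L|,|R|) = min(4,4) = 4)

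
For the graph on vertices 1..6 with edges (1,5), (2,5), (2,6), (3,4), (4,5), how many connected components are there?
1 (components: {1, 2, 3, 4, 5, 6})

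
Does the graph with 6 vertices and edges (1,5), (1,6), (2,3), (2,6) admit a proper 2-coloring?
Yes. Partition: {1, 2, 4}, {3, 5, 6}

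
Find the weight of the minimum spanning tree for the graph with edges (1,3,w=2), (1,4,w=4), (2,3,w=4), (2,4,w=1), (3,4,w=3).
6 (MST edges: (1,3,w=2), (2,4,w=1), (3,4,w=3); sum of weights 2 + 1 + 3 = 6)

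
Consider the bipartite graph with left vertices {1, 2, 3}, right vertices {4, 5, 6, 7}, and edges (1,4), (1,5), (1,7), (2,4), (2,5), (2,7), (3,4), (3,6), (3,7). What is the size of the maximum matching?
3 (matching: (1,7), (2,5), (3,6); upper bound min(|L|,|R|) = min(3,4) = 3)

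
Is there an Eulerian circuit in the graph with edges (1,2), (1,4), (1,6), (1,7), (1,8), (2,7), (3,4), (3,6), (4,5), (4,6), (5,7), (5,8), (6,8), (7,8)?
No (2 vertices have odd degree: {1, 5}; Eulerian circuit requires 0)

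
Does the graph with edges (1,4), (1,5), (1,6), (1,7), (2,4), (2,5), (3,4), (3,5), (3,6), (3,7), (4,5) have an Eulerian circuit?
Yes (the graph is connected and all 7 vertices have even degree)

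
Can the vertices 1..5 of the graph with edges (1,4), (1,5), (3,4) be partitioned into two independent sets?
Yes. Partition: {1, 2, 3}, {4, 5}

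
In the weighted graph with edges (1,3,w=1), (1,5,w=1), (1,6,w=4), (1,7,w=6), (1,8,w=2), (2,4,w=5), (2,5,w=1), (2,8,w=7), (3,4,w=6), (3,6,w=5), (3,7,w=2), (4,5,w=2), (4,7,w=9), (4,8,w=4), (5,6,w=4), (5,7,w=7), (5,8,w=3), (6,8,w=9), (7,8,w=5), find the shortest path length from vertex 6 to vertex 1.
4 (path: 6 -> 1; weights 4 = 4)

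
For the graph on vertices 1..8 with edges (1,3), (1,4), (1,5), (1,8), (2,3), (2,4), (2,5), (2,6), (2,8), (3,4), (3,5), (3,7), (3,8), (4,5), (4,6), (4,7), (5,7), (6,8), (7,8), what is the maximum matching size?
4 (matching: (1,4), (2,6), (3,5), (7,8); upper bound floor(n/2) = floor(8/2) = 4)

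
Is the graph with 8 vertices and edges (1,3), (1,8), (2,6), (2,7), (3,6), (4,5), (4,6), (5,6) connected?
Yes (BFS from 1 visits [1, 3, 8, 6, 2, 4, 5, 7] — all 8 vertices reached)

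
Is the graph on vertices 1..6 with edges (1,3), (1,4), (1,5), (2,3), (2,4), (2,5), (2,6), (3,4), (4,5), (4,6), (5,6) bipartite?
No (odd cycle of length 3: 5 -> 1 -> 4 -> 5)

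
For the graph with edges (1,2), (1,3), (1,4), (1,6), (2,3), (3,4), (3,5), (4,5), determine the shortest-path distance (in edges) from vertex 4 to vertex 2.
2 (path: 4 -> 1 -> 2, 2 edges)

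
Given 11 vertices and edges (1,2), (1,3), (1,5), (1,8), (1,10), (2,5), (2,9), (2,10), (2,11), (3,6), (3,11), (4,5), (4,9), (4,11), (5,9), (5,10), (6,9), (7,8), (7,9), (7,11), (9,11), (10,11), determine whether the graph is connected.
Yes (BFS from 1 visits [1, 2, 3, 5, 8, 10, 9, 11, 6, 4, 7] — all 11 vertices reached)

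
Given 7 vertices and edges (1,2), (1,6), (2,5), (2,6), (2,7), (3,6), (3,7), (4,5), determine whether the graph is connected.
Yes (BFS from 1 visits [1, 2, 6, 5, 7, 3, 4] — all 7 vertices reached)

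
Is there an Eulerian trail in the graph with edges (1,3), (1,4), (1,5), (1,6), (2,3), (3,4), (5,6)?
Yes (the graph is connected and exactly 2 vertices have odd degree: {2, 3}; any Eulerian path must start and end at those)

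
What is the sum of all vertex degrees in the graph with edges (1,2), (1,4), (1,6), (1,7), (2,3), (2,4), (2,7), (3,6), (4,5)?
18 (handshake: sum of degrees = 2|E| = 2 x 9 = 18)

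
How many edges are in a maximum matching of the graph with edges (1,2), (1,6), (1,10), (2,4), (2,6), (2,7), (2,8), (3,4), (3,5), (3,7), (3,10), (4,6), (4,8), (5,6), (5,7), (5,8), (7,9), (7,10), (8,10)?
5 (matching: (1,2), (3,10), (4,6), (5,8), (7,9); upper bound floor(n/2) = floor(10/2) = 5)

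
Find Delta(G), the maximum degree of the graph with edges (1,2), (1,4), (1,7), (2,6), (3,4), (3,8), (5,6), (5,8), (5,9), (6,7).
3 (attained at vertices 1, 5, 6)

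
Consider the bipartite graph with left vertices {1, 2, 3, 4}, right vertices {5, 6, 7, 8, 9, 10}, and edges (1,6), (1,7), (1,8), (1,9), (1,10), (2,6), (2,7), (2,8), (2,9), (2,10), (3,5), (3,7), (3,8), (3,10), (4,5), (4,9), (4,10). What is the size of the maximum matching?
4 (matching: (1,10), (2,7), (3,8), (4,9); upper bound min(|L|,|R|) = min(4,6) = 4)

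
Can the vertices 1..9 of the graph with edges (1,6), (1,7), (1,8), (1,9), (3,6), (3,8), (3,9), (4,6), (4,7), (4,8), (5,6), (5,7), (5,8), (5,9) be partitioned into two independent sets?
Yes. Partition: {1, 2, 3, 4, 5}, {6, 7, 8, 9}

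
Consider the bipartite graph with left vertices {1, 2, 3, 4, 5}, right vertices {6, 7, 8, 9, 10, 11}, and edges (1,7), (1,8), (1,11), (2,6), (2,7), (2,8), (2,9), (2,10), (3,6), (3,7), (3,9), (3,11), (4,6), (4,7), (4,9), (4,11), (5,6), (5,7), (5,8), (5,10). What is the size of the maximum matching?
5 (matching: (1,11), (2,10), (3,9), (4,7), (5,8); upper bound min(|L|,|R|) = min(5,6) = 5)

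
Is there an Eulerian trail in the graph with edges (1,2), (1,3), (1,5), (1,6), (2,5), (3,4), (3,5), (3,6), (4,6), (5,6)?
Yes — and in fact it has an Eulerian circuit (the graph is connected and all 6 vertices have even degree)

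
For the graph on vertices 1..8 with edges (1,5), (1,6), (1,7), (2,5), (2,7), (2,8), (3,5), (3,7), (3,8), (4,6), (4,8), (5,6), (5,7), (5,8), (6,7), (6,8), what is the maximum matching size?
4 (matching: (1,5), (2,8), (3,7), (4,6); upper bound floor(n/2) = floor(8/2) = 4)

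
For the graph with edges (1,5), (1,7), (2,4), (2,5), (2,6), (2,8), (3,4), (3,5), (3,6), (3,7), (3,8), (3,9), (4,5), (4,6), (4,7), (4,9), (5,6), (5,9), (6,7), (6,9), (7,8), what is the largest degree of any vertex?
6 (attained at vertices 3, 4, 5, 6)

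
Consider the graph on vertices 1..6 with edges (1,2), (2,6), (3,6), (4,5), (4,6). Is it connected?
Yes (BFS from 1 visits [1, 2, 6, 3, 4, 5] — all 6 vertices reached)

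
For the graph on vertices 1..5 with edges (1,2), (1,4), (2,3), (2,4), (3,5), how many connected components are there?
1 (components: {1, 2, 3, 4, 5})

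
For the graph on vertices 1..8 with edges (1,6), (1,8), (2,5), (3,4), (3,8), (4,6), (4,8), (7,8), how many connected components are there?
2 (components: {1, 3, 4, 6, 7, 8}, {2, 5})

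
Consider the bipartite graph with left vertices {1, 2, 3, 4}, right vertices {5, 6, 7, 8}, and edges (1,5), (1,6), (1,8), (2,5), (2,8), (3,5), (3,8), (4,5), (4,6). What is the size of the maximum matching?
3 (matching: (1,8), (2,5), (4,6); upper bound min(|L|,|R|) = min(4,4) = 4)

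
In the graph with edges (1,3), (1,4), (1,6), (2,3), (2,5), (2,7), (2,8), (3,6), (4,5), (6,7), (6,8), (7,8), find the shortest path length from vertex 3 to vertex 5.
2 (path: 3 -> 2 -> 5, 2 edges)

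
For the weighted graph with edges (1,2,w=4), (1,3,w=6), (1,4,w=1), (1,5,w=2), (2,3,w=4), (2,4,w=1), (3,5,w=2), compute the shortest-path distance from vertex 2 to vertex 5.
4 (path: 2 -> 4 -> 1 -> 5; weights 1 + 1 + 2 = 4)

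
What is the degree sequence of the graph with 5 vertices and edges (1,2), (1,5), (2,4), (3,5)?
[2, 2, 2, 1, 1] (degrees: deg(1)=2, deg(2)=2, deg(3)=1, deg(4)=1, deg(5)=2)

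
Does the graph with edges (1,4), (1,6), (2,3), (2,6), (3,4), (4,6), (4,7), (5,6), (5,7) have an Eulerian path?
Yes — and in fact it has an Eulerian circuit (the graph is connected and all 7 vertices have even degree)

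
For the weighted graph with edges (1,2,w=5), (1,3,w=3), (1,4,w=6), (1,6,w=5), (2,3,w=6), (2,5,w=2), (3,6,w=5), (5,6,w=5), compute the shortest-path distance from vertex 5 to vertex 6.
5 (path: 5 -> 6; weights 5 = 5)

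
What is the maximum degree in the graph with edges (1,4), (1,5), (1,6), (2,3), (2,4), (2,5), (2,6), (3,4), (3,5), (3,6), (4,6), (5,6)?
5 (attained at vertex 6)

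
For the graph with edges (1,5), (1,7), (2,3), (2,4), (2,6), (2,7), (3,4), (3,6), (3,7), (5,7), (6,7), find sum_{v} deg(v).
22 (handshake: sum of degrees = 2|E| = 2 x 11 = 22)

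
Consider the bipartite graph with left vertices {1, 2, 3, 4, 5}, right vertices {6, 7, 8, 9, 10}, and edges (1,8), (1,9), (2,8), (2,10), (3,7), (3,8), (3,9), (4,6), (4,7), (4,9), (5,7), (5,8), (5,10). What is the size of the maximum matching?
5 (matching: (1,9), (2,10), (3,8), (4,6), (5,7); upper bound min(|L|,|R|) = min(5,5) = 5)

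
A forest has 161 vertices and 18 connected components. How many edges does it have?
143 (Each of the 18 component trees on V_i vertices has V_i - 1 edges; summing gives V - C = 161 - 18 = 143)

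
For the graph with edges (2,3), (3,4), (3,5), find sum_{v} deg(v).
6 (handshake: sum of degrees = 2|E| = 2 x 3 = 6)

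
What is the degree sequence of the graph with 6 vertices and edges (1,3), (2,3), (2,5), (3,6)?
[3, 2, 1, 1, 1, 0] (degrees: deg(1)=1, deg(2)=2, deg(3)=3, deg(4)=0, deg(5)=1, deg(6)=1)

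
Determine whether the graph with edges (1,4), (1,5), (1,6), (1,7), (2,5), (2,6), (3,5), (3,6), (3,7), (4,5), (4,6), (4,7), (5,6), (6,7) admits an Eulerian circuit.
No (2 vertices have odd degree: {3, 5}; Eulerian circuit requires 0)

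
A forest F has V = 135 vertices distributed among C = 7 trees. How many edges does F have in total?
128 (Each of the 7 component trees on V_i vertices has V_i - 1 edges; summing gives V - C = 135 - 7 = 128)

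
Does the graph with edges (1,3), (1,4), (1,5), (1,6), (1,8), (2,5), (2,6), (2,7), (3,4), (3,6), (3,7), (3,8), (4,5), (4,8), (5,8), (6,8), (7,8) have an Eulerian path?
No (4 vertices have odd degree: {1, 2, 3, 7}; Eulerian path requires 0 or 2)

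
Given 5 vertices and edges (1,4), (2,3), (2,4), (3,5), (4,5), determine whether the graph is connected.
Yes (BFS from 1 visits [1, 4, 2, 5, 3] — all 5 vertices reached)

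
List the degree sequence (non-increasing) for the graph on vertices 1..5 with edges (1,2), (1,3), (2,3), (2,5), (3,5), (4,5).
[3, 3, 3, 2, 1] (degrees: deg(1)=2, deg(2)=3, deg(3)=3, deg(4)=1, deg(5)=3)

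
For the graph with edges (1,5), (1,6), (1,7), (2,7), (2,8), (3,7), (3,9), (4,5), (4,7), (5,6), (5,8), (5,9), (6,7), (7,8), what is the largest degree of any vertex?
6 (attained at vertex 7)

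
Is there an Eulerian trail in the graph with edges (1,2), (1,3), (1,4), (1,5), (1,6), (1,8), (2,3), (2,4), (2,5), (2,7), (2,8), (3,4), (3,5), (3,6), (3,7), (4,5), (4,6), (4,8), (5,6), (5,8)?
Yes — and in fact it has an Eulerian circuit (the graph is connected and all 8 vertices have even degree)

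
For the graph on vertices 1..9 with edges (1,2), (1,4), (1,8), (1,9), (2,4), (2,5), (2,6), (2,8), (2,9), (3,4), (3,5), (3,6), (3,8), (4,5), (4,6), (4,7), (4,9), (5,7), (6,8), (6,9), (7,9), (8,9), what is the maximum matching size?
4 (matching: (2,6), (3,8), (4,5), (7,9); upper bound floor(n/2) = floor(9/2) = 4)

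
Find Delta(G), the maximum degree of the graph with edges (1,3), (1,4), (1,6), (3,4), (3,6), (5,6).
3 (attained at vertices 1, 3, 6)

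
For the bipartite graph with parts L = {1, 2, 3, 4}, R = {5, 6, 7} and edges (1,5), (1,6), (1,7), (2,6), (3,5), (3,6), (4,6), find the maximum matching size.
3 (matching: (1,7), (2,6), (3,5); upper bound min(|L|,|R|) = min(4,3) = 3)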